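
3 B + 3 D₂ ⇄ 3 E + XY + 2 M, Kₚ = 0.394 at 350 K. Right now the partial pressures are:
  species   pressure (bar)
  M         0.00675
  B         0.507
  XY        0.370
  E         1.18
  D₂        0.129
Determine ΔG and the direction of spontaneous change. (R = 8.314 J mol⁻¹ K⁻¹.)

ΔG = -4.02 kJ/mol; the forward reaction is spontaneous

Qₚ = P(E)³·P(XY)·P(M)² / (P(B)³·P(D₂)³) = (1.18)³·(0.370)·(0.00675)² / ((0.507)³·(0.129)³) = 0.0990
ΔG = RT ln(Qₚ/Kₚ) = (8.314 J mol⁻¹ K⁻¹)(350 K) × ln(0.0990/0.394)
   = (2.910 kJ/mol)(-1.381) = -4.02 kJ/mol
ΔG < 0, so the forward reaction is spontaneous (proceeds forward).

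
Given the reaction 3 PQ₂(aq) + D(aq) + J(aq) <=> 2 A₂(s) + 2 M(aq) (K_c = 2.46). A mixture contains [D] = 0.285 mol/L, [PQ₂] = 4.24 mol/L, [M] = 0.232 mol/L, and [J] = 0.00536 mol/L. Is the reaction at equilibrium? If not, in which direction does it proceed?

toward products

(A₂ is a pure solid — omitted from Q_c.)
Q_c = [M]² / ([PQ₂]³·[D]·[J]) = (0.232)² / ((4.24)³·(0.285)·(0.00536)) = 0.462
Q_c = 0.462 < K_c = 2.46, so the forward reaction proceeds.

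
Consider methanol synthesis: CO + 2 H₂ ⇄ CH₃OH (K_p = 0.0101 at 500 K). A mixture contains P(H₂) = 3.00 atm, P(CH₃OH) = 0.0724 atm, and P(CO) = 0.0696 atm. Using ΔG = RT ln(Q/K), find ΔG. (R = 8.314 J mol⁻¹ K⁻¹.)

Q_p = P(CH₃OH) / (P(CO)·P(H₂)²) = (0.0724) / ((0.0696)·(3.00)²) = 0.116
ΔG = RT ln(Q_p/K_p) = (8.314 J mol⁻¹ K⁻¹)(500 K) × ln(0.116/0.0101)
   = (4.157 kJ/mol)(2.441) = 10.1 kJ/mol
ΔG > 0, so the forward reaction is non-spontaneous (proceeds in reverse).

ΔG = 10.1 kJ/mol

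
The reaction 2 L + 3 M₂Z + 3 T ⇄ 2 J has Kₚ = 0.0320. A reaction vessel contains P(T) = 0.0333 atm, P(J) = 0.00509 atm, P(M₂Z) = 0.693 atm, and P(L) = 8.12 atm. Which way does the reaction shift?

Qₚ = P(J)² / (P(L)²·P(M₂Z)³·P(T)³) = (0.00509)² / ((8.12)²·(0.693)³·(0.0333)³) = 0.0320
Qₚ = 0.0320 = Kₚ, so the system is already at equilibrium.

no net change (already at equilibrium)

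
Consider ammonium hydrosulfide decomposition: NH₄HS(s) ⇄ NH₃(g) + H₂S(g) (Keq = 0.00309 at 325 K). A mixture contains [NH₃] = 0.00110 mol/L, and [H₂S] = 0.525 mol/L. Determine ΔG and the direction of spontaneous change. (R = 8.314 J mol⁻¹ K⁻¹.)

ΔG = -4.53 kJ/mol; the forward reaction is spontaneous

(NH₄HS is a pure solid — omitted from Q.)
Q = [NH₃]·[H₂S] = (0.00110)·(0.525) = 5.78×10⁻⁴
ΔG = RT ln(Q/Keq) = (8.314 J mol⁻¹ K⁻¹)(325 K) × ln(5.78×10⁻⁴/0.00309)
   = (2.702 kJ/mol)(-1.676) = -4.53 kJ/mol
ΔG < 0, so the forward reaction is spontaneous (proceeds forward).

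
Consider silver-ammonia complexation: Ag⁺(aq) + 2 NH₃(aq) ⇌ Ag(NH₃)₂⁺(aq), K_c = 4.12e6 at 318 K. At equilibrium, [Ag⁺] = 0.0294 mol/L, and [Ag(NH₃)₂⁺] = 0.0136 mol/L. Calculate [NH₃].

At equilibrium, K_c = [Ag(NH₃)₂⁺] / ([Ag⁺]·[NH₃]²) = 4.12e6.
(0.0136) / ((0.0294)·([NH₃])²) = 4.12e6
[NH₃]² = 1.12e-7 ⇒ [NH₃] = 3.35e-4 mol/L

[NH₃] = 3.35e-4 mol/L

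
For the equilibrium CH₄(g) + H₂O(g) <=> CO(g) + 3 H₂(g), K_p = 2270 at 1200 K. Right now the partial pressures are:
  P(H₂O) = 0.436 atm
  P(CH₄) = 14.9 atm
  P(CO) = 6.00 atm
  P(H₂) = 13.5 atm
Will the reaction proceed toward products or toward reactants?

Q_p = P(CO)·P(H₂)³ / (P(CH₄)·P(H₂O)) = (6.00)·(13.5)³ / ((14.9)·(0.436)) = 2270
Q_p = 2270 = K_p, so the system is already at equilibrium.

no net change (already at equilibrium)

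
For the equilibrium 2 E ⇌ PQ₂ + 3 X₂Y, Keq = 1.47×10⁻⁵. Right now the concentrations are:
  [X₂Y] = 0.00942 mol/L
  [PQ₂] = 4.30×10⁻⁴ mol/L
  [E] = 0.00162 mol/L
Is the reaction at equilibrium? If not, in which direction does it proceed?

Q = [PQ₂]·[X₂Y]³ / [E]² = (4.30×10⁻⁴)·(0.00942)³ / (0.00162)² = 1.37×10⁻⁴
Q = 1.37×10⁻⁴ > Keq = 1.47×10⁻⁵, so the reverse reaction proceeds.

to the left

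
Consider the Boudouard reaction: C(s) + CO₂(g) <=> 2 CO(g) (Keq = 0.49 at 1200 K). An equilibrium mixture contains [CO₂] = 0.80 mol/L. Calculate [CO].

[CO] = 0.63 mol/L

(C is a pure solid — omitted from Keq.)
At equilibrium, Keq = [CO]² / [CO₂] = 0.49.
([CO])² / (0.80) = 0.49
[CO]² = 0.392 ⇒ [CO] = 0.63 mol/L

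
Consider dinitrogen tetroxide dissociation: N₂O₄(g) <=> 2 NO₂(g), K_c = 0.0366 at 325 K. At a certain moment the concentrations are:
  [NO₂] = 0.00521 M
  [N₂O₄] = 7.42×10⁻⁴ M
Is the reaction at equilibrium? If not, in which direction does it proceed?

at equilibrium

Q_c = [NO₂]² / [N₂O₄] = (0.00521)² / (7.42×10⁻⁴) = 0.0366
Q_c = 0.0366 = K_c, so the system is already at equilibrium.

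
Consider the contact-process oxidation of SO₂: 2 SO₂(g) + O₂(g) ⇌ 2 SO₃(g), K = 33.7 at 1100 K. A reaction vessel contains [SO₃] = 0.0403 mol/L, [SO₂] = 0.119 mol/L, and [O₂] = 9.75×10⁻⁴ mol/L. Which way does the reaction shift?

to the left

Q = [SO₃]² / ([SO₂]²·[O₂]) = (0.0403)² / ((0.119)²·(9.75×10⁻⁴)) = 118
Q = 118 > K = 33.7, so the reverse reaction proceeds.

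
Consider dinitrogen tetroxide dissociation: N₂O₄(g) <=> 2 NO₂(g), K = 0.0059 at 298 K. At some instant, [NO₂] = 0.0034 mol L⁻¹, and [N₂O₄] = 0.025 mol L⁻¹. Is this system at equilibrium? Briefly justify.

Q = [NO₂]² / [N₂O₄] = (0.0034)² / (0.025) = 4.6×10⁻⁴
Q = 4.6×10⁻⁴ < K = 0.0059: net forward reaction.

no; Q < K, reaction proceeds forward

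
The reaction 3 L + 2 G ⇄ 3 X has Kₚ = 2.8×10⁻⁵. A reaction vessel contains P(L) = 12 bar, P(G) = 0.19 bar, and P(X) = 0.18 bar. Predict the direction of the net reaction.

toward reactants

Qₚ = P(X)³ / (P(L)³·P(G)²) = (0.18)³ / ((12)³·(0.19)²) = 9.3×10⁻⁵
Qₚ = 9.3×10⁻⁵ > Kₚ = 2.8×10⁻⁵, so the reverse reaction proceeds.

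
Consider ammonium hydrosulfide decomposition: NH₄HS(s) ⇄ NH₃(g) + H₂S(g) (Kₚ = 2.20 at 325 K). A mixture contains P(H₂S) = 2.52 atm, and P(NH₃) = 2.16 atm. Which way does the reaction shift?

reverse (toward reactants)

(NH₄HS is a pure solid — omitted from Qₚ.)
Qₚ = P(NH₃)·P(H₂S) = (2.16)·(2.52) = 5.44
Qₚ = 5.44 > Kₚ = 2.20, so the reverse reaction proceeds.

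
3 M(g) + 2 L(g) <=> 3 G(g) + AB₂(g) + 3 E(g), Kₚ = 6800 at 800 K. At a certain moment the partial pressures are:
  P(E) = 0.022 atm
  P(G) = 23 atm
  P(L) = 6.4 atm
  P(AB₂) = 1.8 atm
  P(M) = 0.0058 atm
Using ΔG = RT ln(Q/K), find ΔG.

Qₚ = P(G)³·P(AB₂)·P(E)³ / (P(M)³·P(L)²) = (23)³·(1.8)·(0.022)³ / ((0.0058)³·(6.4)²) = 29200
ΔG = RT ln(Qₚ/Kₚ) = (8.314 J mol⁻¹ K⁻¹)(800 K) × ln(29200/6800)
   = (6.651 kJ/mol)(1.457) = 9.69 kJ/mol
ΔG > 0, so the forward reaction is non-spontaneous (proceeds in reverse).

ΔG = 9.69 kJ/mol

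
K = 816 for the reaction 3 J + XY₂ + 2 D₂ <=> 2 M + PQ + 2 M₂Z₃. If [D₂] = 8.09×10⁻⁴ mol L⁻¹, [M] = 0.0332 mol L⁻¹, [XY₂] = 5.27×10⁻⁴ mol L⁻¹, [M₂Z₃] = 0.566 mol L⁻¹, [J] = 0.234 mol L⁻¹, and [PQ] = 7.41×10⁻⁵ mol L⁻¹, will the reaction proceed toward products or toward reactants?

Q = [M]²·[PQ]·[M₂Z₃]² / ([J]³·[XY₂]·[D₂]²) = (0.0332)²·(7.41×10⁻⁵)·(0.566)² / ((0.234)³·(5.27×10⁻⁴)·(8.09×10⁻⁴)²) = 5920
Q = 5920 > K = 816, so the reverse reaction proceeds.

toward reactants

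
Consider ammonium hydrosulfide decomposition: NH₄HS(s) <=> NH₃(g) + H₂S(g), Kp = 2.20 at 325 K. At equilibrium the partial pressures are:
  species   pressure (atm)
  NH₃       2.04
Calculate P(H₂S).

(NH₄HS is a pure solid — omitted from Kp.)
At equilibrium, Kp = P(NH₃)·P(H₂S) = 2.20.
(2.04)·(P(H₂S)) = 2.20
P(H₂S) = 1.08 atm

P(H₂S) = 1.08 atm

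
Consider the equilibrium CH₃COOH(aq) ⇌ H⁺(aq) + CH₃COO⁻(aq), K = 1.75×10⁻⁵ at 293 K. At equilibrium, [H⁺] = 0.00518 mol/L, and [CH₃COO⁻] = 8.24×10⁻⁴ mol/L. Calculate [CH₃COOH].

[CH₃COOH] = 0.244 mol/L

At equilibrium, K = [H⁺]·[CH₃COO⁻] / [CH₃COOH] = 1.75×10⁻⁵.
(0.00518)·(8.24×10⁻⁴) / ([CH₃COOH]) = 1.75×10⁻⁵
[CH₃COOH] = 0.244 mol/L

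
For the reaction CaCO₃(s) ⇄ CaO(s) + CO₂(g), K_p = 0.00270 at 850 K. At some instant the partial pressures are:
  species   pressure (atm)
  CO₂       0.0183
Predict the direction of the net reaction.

to the left

(CaCO₃, CaO are pure solids — omitted from Q_p.)
Q_p = P(CO₂) = 0.0183
Q_p = 0.0183 > K_p = 0.00270, so the reverse reaction proceeds.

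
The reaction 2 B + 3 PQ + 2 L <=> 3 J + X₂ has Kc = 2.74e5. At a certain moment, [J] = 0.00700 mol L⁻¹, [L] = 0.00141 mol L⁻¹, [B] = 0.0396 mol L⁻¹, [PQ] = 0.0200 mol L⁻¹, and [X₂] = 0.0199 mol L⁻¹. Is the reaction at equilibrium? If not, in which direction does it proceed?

Qc = [J]³·[X₂] / ([B]²·[PQ]³·[L]²) = (0.00700)³·(0.0199) / ((0.0396)²·(0.0200)³·(0.00141)²) = 2.74e5
Qc = 2.74e5 = Kc, so the system is already at equilibrium.

at equilibrium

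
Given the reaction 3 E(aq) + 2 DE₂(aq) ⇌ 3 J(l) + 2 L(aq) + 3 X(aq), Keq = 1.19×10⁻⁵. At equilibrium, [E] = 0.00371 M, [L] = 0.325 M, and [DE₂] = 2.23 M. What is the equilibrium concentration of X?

(J is a pure liquid — omitted from Keq.)
At equilibrium, Keq = [L]²·[X]³ / ([E]³·[DE₂]²) = 1.19×10⁻⁵.
(0.325)²·([X])³ / ((0.00371)³·(2.23)²) = 1.19×10⁻⁵
[X]³ = 2.86×10⁻¹¹ ⇒ [X] = 3.06×10⁻⁴ M

[X] = 3.06×10⁻⁴ M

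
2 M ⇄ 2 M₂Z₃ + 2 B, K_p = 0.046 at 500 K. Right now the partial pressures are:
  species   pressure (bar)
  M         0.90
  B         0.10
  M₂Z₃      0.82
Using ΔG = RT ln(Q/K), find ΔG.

ΔG = -7.12 kJ/mol

Q_p = P(M₂Z₃)²·P(B)² / P(M)² = (0.82)²·(0.10)² / (0.90)² = 0.00830
ΔG = RT ln(Q_p/K_p) = (8.314 J mol⁻¹ K⁻¹)(500 K) × ln(0.00830/0.046)
   = (4.157 kJ/mol)(-1.712) = -7.12 kJ/mol
ΔG < 0, so the forward reaction is spontaneous (proceeds forward).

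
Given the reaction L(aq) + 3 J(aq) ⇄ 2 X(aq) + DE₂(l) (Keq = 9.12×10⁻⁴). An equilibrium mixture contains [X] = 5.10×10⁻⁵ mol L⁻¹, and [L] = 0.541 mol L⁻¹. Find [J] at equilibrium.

[J] = 0.0174 mol L⁻¹

(DE₂ is a pure liquid — omitted from Keq.)
At equilibrium, Keq = [X]² / ([L]·[J]³) = 9.12×10⁻⁴.
(5.10×10⁻⁵)² / ((0.541)·([J])³) = 9.12×10⁻⁴
[J]³ = 5.27×10⁻⁶ ⇒ [J] = 0.0174 mol L⁻¹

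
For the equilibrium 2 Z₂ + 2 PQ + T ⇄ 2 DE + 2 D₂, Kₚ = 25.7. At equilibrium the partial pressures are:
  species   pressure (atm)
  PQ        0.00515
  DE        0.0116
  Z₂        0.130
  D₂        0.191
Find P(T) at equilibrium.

P(T) = 0.426 atm

At equilibrium, Kₚ = P(DE)²·P(D₂)² / (P(Z₂)²·P(PQ)²·P(T)) = 25.7.
(0.0116)²·(0.191)² / ((0.130)²·(0.00515)²·(P(T))) = 25.7
P(T) = 0.426 atm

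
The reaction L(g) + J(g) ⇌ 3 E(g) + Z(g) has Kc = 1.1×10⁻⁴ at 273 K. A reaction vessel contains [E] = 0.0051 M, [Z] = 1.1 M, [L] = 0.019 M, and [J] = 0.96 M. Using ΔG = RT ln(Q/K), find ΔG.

Qc = [E]³·[Z] / ([L]·[J]) = (0.0051)³·(1.1) / ((0.019)·(0.96)) = 8.00×10⁻⁶
ΔG = RT ln(Qc/Kc) = (8.314 J mol⁻¹ K⁻¹)(273 K) × ln(8.00×10⁻⁶/1.1×10⁻⁴)
   = (2.270 kJ/mol)(-2.621) = -5.95 kJ/mol
ΔG < 0, so the forward reaction is spontaneous (proceeds forward).

ΔG = -5.95 kJ/mol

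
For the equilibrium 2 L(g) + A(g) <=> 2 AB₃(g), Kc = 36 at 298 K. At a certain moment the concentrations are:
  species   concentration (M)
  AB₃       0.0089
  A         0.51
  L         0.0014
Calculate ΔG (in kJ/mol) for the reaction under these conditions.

Qc = [AB₃]² / ([L]²·[A]) = (0.0089)² / ((0.0014)²·(0.51)) = 79.2
ΔG = RT ln(Qc/Kc) = (8.314 J mol⁻¹ K⁻¹)(298 K) × ln(79.2/36)
   = (2.478 kJ/mol)(0.7885) = 1.95 kJ/mol
ΔG > 0, so the forward reaction is non-spontaneous (proceeds in reverse).

ΔG = 1.95 kJ/mol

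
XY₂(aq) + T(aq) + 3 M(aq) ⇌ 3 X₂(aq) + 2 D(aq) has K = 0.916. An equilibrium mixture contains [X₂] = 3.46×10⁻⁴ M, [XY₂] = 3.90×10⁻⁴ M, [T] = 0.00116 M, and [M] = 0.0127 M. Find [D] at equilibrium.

At equilibrium, K = [X₂]³·[D]² / ([XY₂]·[T]·[M]³) = 0.916.
(3.46×10⁻⁴)³·([D])² / ((3.90×10⁻⁴)·(0.00116)·(0.0127)³) = 0.916
[D]² = 0.0205 ⇒ [D] = 0.143 M

[D] = 0.143 M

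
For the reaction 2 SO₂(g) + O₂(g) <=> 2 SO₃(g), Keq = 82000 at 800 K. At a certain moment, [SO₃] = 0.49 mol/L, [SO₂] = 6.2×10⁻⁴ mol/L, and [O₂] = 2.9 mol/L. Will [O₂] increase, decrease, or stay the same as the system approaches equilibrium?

Q = [SO₃]² / ([SO₂]²·[O₂]) = (0.49)² / ((6.2×10⁻⁴)²·(2.9)) = 2.2×10⁵
Q = 2.2×10⁵ > Keq = 82000: net reverse reaction.
O₂ is a reactant, so it increases.

increase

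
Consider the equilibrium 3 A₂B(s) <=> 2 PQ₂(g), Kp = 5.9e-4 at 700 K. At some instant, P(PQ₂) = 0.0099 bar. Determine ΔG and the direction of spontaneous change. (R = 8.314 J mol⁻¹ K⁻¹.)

(A₂B is a pure solid — omitted from Qp.)
Qp = P(PQ₂)² = (0.0099)² = 9.80e-5
ΔG = RT ln(Qp/Kp) = (8.314 J mol⁻¹ K⁻¹)(700 K) × ln(9.80e-5/5.9e-4)
   = (5.820 kJ/mol)(-1.795) = -10.4 kJ/mol
ΔG < 0, so the forward reaction is spontaneous (proceeds forward).

ΔG = -10.4 kJ/mol; the forward reaction is spontaneous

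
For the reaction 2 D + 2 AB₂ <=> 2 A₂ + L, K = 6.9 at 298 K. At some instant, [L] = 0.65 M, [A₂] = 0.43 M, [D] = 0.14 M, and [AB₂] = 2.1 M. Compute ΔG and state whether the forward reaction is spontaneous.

ΔG = -3.97 kJ/mol; the forward reaction is spontaneous

Q = [A₂]²·[L] / ([D]²·[AB₂]²) = (0.43)²·(0.65) / ((0.14)²·(2.1)²) = 1.39
ΔG = RT ln(Q/K) = (8.314 J mol⁻¹ K⁻¹)(298 K) × ln(1.39/6.9)
   = (2.478 kJ/mol)(-1.602) = -3.97 kJ/mol
ΔG < 0, so the forward reaction is spontaneous (proceeds forward).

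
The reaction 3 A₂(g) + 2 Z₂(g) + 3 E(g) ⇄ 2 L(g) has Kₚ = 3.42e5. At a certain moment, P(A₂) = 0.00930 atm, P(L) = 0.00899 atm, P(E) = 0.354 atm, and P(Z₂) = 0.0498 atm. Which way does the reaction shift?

reverse (toward reactants)

Qₚ = P(L)² / (P(A₂)³·P(Z₂)²·P(E)³) = (0.00899)² / ((0.00930)³·(0.0498)²·(0.354)³) = 9.13e5
Qₚ = 9.13e5 > Kₚ = 3.42e5, so the reverse reaction proceeds.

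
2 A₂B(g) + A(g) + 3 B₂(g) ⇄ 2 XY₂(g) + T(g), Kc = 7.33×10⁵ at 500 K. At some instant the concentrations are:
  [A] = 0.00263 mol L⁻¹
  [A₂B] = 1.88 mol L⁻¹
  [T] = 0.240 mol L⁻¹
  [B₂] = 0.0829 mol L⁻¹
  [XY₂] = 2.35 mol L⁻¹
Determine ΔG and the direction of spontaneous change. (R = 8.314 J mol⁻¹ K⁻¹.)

ΔG = -4.47 kJ/mol; the forward reaction is spontaneous

Qc = [XY₂]²·[T] / ([A₂B]²·[A]·[B₂]³) = (2.35)²·(0.240) / ((1.88)²·(0.00263)·(0.0829)³) = 2.50×10⁵
ΔG = RT ln(Qc/Kc) = (8.314 J mol⁻¹ K⁻¹)(500 K) × ln(2.50×10⁵/7.33×10⁵)
   = (4.157 kJ/mol)(-1.076) = -4.47 kJ/mol
ΔG < 0, so the forward reaction is spontaneous (proceeds forward).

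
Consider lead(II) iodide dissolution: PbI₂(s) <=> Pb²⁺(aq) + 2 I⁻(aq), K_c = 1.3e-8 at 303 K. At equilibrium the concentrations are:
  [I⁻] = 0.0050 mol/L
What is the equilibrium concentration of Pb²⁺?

(PbI₂ is a pure solid — omitted from K_c.)
At equilibrium, K_c = [Pb²⁺]·[I⁻]² = 1.3e-8.
([Pb²⁺])·(0.0050)² = 1.3e-8
[Pb²⁺] = 5.20e-4 = 5.2e-4 mol/L

[Pb²⁺] = 5.2e-4 mol/L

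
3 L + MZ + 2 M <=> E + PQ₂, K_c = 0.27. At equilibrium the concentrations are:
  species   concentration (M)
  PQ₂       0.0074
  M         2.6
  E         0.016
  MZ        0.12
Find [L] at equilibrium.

[L] = 0.081 M

At equilibrium, K_c = [E]·[PQ₂] / ([L]³·[MZ]·[M]²) = 0.27.
(0.016)·(0.0074) / (([L])³·(0.12)·(2.6)²) = 0.27
[L]³ = 5.41×10⁻⁴ ⇒ [L] = 0.081 M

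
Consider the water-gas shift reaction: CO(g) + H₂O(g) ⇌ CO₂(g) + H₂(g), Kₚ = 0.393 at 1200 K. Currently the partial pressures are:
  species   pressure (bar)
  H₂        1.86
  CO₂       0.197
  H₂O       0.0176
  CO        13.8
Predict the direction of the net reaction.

to the left

Qₚ = P(CO₂)·P(H₂) / (P(CO)·P(H₂O)) = (0.197)·(1.86) / ((13.8)·(0.0176)) = 1.51
Qₚ = 1.51 > Kₚ = 0.393, so the reverse reaction proceeds.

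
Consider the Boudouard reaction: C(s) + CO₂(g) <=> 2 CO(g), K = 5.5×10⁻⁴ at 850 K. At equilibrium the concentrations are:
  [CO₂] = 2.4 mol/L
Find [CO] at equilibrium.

[CO] = 0.036 mol/L

(C is a pure solid — omitted from K.)
At equilibrium, K = [CO]² / [CO₂] = 5.5×10⁻⁴.
([CO])² / (2.4) = 5.5×10⁻⁴
[CO]² = 0.00132 ⇒ [CO] = 0.036 mol/L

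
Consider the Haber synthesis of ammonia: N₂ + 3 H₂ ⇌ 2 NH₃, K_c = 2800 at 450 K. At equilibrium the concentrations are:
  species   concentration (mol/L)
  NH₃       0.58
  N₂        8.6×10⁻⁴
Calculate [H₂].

[H₂] = 0.52 mol/L

At equilibrium, K_c = [NH₃]² / ([N₂]·[H₂]³) = 2800.
(0.58)² / ((8.6×10⁻⁴)·([H₂])³) = 2800
[H₂]³ = 0.140 ⇒ [H₂] = 0.52 mol/L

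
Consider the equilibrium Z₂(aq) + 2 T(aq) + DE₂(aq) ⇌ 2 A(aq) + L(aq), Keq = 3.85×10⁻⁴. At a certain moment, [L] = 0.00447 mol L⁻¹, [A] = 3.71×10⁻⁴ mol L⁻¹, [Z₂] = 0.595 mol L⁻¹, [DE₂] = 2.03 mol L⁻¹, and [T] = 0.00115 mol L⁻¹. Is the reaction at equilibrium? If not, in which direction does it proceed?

neither direction; the system is at equilibrium

Q = [A]²·[L] / ([Z₂]·[T]²·[DE₂]) = (3.71×10⁻⁴)²·(0.00447) / ((0.595)·(0.00115)²·(2.03)) = 3.85×10⁻⁴
Q = 3.85×10⁻⁴ = Keq, so the system is already at equilibrium.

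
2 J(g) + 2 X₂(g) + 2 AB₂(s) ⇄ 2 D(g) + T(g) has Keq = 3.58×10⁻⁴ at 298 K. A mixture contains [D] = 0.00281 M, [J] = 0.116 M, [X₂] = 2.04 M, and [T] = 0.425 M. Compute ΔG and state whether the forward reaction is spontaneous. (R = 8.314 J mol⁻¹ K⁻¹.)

ΔG = -4.43 kJ/mol; the forward reaction is spontaneous

(AB₂ is a pure solid — omitted from Q.)
Q = [D]²·[T] / ([J]²·[X₂]²) = (0.00281)²·(0.425) / ((0.116)²·(2.04)²) = 5.99×10⁻⁵
ΔG = RT ln(Q/Keq) = (8.314 J mol⁻¹ K⁻¹)(298 K) × ln(5.99×10⁻⁵/3.58×10⁻⁴)
   = (2.478 kJ/mol)(-1.788) = -4.43 kJ/mol
ΔG < 0, so the forward reaction is spontaneous (proceeds forward).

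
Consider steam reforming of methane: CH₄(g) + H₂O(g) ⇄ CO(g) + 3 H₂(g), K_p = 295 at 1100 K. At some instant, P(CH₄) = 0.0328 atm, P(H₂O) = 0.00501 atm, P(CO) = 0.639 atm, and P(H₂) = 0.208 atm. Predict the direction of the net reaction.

forward (toward products)

Q_p = P(CO)·P(H₂)³ / (P(CH₄)·P(H₂O)) = (0.639)·(0.208)³ / ((0.0328)·(0.00501)) = 35.0
Q_p = 35.0 < K_p = 295, so the forward reaction proceeds.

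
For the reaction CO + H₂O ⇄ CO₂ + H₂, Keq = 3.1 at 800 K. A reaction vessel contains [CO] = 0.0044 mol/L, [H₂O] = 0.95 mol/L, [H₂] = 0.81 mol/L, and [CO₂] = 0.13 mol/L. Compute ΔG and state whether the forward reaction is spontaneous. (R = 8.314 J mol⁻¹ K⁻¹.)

Q = [CO₂]·[H₂] / ([CO]·[H₂O]) = (0.13)·(0.81) / ((0.0044)·(0.95)) = 25.2
ΔG = RT ln(Q/Keq) = (8.314 J mol⁻¹ K⁻¹)(800 K) × ln(25.2/3.1)
   = (6.651 kJ/mol)(2.095) = 13.9 kJ/mol
ΔG > 0, so the forward reaction is non-spontaneous (proceeds in reverse).

ΔG = 13.9 kJ/mol; the forward reaction is non-spontaneous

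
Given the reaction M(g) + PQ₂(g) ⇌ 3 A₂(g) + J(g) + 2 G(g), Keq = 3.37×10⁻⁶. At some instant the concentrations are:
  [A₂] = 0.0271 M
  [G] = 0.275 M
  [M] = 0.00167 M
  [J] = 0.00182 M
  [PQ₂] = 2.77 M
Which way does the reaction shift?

forward (toward products)

Q = [A₂]³·[J]·[G]² / ([M]·[PQ₂]) = (0.0271)³·(0.00182)·(0.275)² / ((0.00167)·(2.77)) = 5.92×10⁻⁷
Q = 5.92×10⁻⁷ < Keq = 3.37×10⁻⁶, so the forward reaction proceeds.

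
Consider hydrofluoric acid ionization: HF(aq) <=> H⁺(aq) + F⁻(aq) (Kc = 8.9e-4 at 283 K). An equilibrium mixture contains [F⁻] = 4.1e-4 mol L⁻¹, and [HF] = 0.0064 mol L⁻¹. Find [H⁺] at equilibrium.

[H⁺] = 0.014 mol L⁻¹

At equilibrium, Kc = [H⁺]·[F⁻] / [HF] = 8.9e-4.
([H⁺])·(4.1e-4) / (0.0064) = 8.9e-4
[H⁺] = 0.0139 = 0.014 mol L⁻¹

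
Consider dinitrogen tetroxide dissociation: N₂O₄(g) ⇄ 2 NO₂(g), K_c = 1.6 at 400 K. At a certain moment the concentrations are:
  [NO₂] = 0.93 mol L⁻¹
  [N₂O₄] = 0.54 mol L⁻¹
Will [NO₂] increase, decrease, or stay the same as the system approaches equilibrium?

Q_c = [NO₂]² / [N₂O₄] = (0.93)² / (0.54) = 1.6
Q_c = 1.6 = K_c; the system is at equilibrium.

stay the same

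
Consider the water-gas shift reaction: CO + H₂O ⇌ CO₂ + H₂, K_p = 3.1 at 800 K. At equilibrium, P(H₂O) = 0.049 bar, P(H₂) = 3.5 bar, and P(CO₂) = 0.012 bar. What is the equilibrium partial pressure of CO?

P(CO) = 0.28 bar

At equilibrium, K_p = P(CO₂)·P(H₂) / (P(CO)·P(H₂O)) = 3.1.
(0.012)·(3.5) / ((P(CO))·(0.049)) = 3.1
P(CO) = 0.276 = 0.28 bar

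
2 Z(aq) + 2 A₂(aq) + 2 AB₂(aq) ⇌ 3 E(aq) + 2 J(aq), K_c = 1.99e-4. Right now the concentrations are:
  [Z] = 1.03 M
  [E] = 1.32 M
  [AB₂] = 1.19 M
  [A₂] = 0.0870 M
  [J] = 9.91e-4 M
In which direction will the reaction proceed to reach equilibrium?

no net change (already at equilibrium)

Q_c = [E]³·[J]² / ([Z]²·[A₂]²·[AB₂]²) = (1.32)³·(9.91e-4)² / ((1.03)²·(0.0870)²·(1.19)²) = 1.99e-4
Q_c = 1.99e-4 = K_c, so the system is already at equilibrium.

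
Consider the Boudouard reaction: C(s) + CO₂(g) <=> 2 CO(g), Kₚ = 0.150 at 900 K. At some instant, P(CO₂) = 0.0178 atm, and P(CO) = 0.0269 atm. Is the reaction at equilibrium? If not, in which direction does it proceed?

forward (toward products)

(C is a pure solid — omitted from Qₚ.)
Qₚ = P(CO)² / P(CO₂) = (0.0269)² / (0.0178) = 0.0407
Qₚ = 0.0407 < Kₚ = 0.150, so the forward reaction proceeds.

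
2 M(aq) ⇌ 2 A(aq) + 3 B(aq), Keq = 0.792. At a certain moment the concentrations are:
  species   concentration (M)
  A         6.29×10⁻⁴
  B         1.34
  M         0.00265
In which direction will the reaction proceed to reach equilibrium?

toward products

Q = [A]²·[B]³ / [M]² = (6.29×10⁻⁴)²·(1.34)³ / (0.00265)² = 0.136
Q = 0.136 < Keq = 0.792, so the forward reaction proceeds.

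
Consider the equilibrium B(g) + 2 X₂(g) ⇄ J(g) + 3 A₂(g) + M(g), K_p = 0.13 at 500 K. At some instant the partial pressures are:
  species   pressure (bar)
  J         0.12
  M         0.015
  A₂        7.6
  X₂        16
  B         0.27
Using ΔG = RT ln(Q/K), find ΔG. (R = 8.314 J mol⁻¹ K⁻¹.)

Q_p = P(J)·P(A₂)³·P(M) / (P(B)·P(X₂)²) = (0.12)·(7.6)³·(0.015) / ((0.27)·(16)²) = 0.0114
ΔG = RT ln(Q_p/K_p) = (8.314 J mol⁻¹ K⁻¹)(500 K) × ln(0.0114/0.13)
   = (4.157 kJ/mol)(-2.434) = -10.1 kJ/mol
ΔG < 0, so the forward reaction is spontaneous (proceeds forward).

ΔG = -10.1 kJ/mol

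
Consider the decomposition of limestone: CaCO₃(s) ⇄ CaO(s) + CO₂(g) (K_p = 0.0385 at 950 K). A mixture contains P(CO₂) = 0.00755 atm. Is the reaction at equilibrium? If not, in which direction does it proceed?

(CaCO₃, CaO are pure solids — omitted from Q_p.)
Q_p = P(CO₂) = 0.00755
Q_p = 0.00755 < K_p = 0.0385, so the forward reaction proceeds.

to the right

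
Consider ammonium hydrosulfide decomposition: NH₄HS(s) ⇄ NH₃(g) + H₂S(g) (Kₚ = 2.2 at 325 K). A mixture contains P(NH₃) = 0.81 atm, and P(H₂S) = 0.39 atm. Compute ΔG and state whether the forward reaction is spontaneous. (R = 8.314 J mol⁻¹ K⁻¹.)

(NH₄HS is a pure solid — omitted from Qₚ.)
Qₚ = P(NH₃)·P(H₂S) = (0.81)·(0.39) = 0.316
ΔG = RT ln(Qₚ/Kₚ) = (8.314 J mol⁻¹ K⁻¹)(325 K) × ln(0.316/2.2)
   = (2.702 kJ/mol)(-1.940) = -5.24 kJ/mol
ΔG < 0, so the forward reaction is spontaneous (proceeds forward).

ΔG = -5.24 kJ/mol; the forward reaction is spontaneous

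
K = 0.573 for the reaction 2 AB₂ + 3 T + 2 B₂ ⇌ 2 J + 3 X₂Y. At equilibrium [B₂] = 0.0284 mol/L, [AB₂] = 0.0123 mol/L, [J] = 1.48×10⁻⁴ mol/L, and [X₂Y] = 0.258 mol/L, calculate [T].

[T] = 0.175 mol/L

At equilibrium, K = [J]²·[X₂Y]³ / ([AB₂]²·[T]³·[B₂]²) = 0.573.
(1.48×10⁻⁴)²·(0.258)³ / ((0.0123)²·([T])³·(0.0284)²) = 0.573
[T]³ = 0.00538 ⇒ [T] = 0.175 mol/L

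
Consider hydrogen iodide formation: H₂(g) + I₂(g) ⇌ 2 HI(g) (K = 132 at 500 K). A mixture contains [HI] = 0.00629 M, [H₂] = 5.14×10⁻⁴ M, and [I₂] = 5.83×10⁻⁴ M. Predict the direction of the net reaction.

at equilibrium

Q = [HI]² / ([H₂]·[I₂]) = (0.00629)² / ((5.14×10⁻⁴)·(5.83×10⁻⁴)) = 132
Q = 132 = K, so the system is already at equilibrium.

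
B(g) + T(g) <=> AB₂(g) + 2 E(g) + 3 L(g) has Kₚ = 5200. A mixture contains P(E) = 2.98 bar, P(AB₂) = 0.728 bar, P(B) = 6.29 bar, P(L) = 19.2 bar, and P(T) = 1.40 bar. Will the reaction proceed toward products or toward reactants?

at equilibrium

Qₚ = P(AB₂)·P(E)²·P(L)³ / (P(B)·P(T)) = (0.728)·(2.98)²·(19.2)³ / ((6.29)·(1.40)) = 5200
Qₚ = 5200 = Kₚ, so the system is already at equilibrium.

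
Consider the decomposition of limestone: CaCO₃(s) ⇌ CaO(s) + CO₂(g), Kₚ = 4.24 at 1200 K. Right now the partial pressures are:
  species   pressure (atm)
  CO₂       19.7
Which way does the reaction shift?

reverse (toward reactants)

(CaCO₃, CaO are pure solids — omitted from Qₚ.)
Qₚ = P(CO₂) = 19.7
Qₚ = 19.7 > Kₚ = 4.24, so the reverse reaction proceeds.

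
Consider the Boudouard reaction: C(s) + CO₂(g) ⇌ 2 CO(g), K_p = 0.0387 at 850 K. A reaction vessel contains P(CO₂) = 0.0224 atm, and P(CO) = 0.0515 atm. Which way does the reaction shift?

in the reverse direction

(C is a pure solid — omitted from Q_p.)
Q_p = P(CO)² / P(CO₂) = (0.0515)² / (0.0224) = 0.118
Q_p = 0.118 > K_p = 0.0387, so the reverse reaction proceeds.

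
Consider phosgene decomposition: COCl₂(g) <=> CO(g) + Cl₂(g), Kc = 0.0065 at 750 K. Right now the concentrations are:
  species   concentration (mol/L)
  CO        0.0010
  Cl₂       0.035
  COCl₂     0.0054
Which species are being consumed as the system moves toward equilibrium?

none (at equilibrium)

Qc = [CO]·[Cl₂] / [COCl₂] = (0.0010)·(0.035) / (0.0054) = 0.0065
Qc = 0.0065 = Kc; the system is at equilibrium.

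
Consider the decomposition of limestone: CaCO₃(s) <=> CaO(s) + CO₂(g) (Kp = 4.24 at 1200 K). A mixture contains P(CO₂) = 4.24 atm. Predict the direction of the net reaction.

(CaCO₃, CaO are pure solids — omitted from Qp.)
Qp = P(CO₂) = 4.24
Qp = 4.24 = Kp, so the system is already at equilibrium.

no net change (already at equilibrium)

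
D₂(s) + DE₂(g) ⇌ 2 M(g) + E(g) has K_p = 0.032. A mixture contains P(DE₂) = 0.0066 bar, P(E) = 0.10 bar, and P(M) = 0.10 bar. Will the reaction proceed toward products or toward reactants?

(D₂ is a pure solid — omitted from Q_p.)
Q_p = P(M)²·P(E) / P(DE₂) = (0.10)²·(0.10) / (0.0066) = 0.15
Q_p = 0.15 > K_p = 0.032, so the reverse reaction proceeds.

reverse (toward reactants)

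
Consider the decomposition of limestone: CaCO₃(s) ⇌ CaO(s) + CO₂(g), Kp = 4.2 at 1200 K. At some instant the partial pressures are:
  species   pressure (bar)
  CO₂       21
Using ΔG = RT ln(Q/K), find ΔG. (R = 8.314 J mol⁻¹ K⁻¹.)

ΔG = 16.1 kJ/mol

(CaCO₃, CaO are pure solids — omitted from Qp.)
Qp = P(CO₂) = 21.0
ΔG = RT ln(Qp/Kp) = (8.314 J mol⁻¹ K⁻¹)(1200 K) × ln(21.0/4.2)
   = (9.977 kJ/mol)(1.609) = 16.1 kJ/mol
ΔG > 0, so the forward reaction is non-spontaneous (proceeds in reverse).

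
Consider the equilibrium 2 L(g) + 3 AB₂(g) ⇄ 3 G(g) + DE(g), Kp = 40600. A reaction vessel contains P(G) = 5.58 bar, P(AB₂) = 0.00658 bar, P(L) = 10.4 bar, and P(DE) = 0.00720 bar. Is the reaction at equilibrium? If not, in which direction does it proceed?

at equilibrium

Qp = P(G)³·P(DE) / (P(L)²·P(AB₂)³) = (5.58)³·(0.00720) / ((10.4)²·(0.00658)³) = 40600
Qp = 40600 = Kp, so the system is already at equilibrium.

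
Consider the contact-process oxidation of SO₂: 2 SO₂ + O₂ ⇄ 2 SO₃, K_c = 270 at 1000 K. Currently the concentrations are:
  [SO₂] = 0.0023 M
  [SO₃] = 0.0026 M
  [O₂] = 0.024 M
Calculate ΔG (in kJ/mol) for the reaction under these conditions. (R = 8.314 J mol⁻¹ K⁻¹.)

Q_c = [SO₃]² / ([SO₂]²·[O₂]) = (0.0026)² / ((0.0023)²·(0.024)) = 53.2
ΔG = RT ln(Q_c/K_c) = (8.314 J mol⁻¹ K⁻¹)(1000 K) × ln(53.2/270)
   = (8.314 kJ/mol)(-1.624) = -13.5 kJ/mol
ΔG < 0, so the forward reaction is spontaneous (proceeds forward).

ΔG = -13.5 kJ/mol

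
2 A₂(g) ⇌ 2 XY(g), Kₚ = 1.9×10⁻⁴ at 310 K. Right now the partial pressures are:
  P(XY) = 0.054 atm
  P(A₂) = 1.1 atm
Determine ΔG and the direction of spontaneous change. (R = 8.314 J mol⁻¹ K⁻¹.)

ΔG = 6.55 kJ/mol; the forward reaction is non-spontaneous

Qₚ = P(XY)² / P(A₂)² = (0.054)² / (1.1)² = 0.00241
ΔG = RT ln(Qₚ/Kₚ) = (8.314 J mol⁻¹ K⁻¹)(310 K) × ln(0.00241/1.9×10⁻⁴)
   = (2.577 kJ/mol)(2.540) = 6.55 kJ/mol
ΔG > 0, so the forward reaction is non-spontaneous (proceeds in reverse).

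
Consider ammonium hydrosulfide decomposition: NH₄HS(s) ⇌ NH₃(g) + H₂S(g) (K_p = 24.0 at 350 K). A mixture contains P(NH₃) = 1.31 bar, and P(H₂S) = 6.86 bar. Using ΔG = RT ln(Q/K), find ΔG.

ΔG = -2.86 kJ/mol

(NH₄HS is a pure solid — omitted from Q_p.)
Q_p = P(NH₃)·P(H₂S) = (1.31)·(6.86) = 8.99
ΔG = RT ln(Q_p/K_p) = (8.314 J mol⁻¹ K⁻¹)(350 K) × ln(8.99/24.0)
   = (2.910 kJ/mol)(-0.9819) = -2.86 kJ/mol
ΔG < 0, so the forward reaction is spontaneous (proceeds forward).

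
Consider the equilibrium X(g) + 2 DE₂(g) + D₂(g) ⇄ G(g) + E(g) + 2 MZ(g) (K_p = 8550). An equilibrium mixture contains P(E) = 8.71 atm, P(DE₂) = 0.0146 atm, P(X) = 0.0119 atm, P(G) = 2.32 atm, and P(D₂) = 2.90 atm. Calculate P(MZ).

P(MZ) = 0.0558 atm

At equilibrium, K_p = P(G)·P(E)·P(MZ)² / (P(X)·P(DE₂)²·P(D₂)) = 8550.
(2.32)·(8.71)·(P(MZ))² / ((0.0119)·(0.0146)²·(2.90)) = 8550
P(MZ)² = 0.00311 ⇒ P(MZ) = 0.0558 atm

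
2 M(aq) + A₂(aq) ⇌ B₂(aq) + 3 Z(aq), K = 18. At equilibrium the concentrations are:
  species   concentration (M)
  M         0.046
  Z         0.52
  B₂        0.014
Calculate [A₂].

At equilibrium, K = [B₂]·[Z]³ / ([M]²·[A₂]) = 18.
(0.014)·(0.52)³ / ((0.046)²·([A₂])) = 18
[A₂] = 0.0517 = 0.052 M

[A₂] = 0.052 M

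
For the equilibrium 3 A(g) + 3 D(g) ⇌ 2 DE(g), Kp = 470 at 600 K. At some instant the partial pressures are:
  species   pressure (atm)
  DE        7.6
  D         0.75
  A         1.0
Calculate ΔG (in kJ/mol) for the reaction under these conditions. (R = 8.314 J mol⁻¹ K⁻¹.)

ΔG = -6.15 kJ/mol

Qp = P(DE)² / (P(A)³·P(D)³) = (7.6)² / ((1.0)³·(0.75)³) = 137
ΔG = RT ln(Qp/Kp) = (8.314 J mol⁻¹ K⁻¹)(600 K) × ln(137/470)
   = (4.988 kJ/mol)(-1.233) = -6.15 kJ/mol
ΔG < 0, so the forward reaction is spontaneous (proceeds forward).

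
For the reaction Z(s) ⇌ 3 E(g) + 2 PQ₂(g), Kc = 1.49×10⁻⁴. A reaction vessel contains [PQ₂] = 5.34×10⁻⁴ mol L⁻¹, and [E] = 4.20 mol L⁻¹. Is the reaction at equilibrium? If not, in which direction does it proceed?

to the right

(Z is a pure solid — omitted from Qc.)
Qc = [E]³·[PQ₂]² = (4.20)³·(5.34×10⁻⁴)² = 2.11×10⁻⁵
Qc = 2.11×10⁻⁵ < Kc = 1.49×10⁻⁴, so the forward reaction proceeds.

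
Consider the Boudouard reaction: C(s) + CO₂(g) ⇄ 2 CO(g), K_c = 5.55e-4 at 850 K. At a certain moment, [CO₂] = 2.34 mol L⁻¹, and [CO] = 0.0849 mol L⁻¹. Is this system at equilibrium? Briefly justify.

(C is a pure solid — omitted from Q_c.)
Q_c = [CO]² / [CO₂] = (0.0849)² / (2.34) = 0.00308
Q_c = 0.00308 > K_c = 5.55e-4: net reverse reaction.

no; Q > K, reaction proceeds in reverse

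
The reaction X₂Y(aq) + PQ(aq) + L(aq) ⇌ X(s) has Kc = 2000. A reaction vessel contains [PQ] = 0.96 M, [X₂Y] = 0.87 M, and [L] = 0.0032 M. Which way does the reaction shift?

(X is a pure solid — omitted from Qc.)
Qc = 1 / ([X₂Y]·[PQ]·[L]) = 1 / ((0.87)·(0.96)·(0.0032)) = 370
Qc = 370 < Kc = 2000, so the forward reaction proceeds.

in the forward direction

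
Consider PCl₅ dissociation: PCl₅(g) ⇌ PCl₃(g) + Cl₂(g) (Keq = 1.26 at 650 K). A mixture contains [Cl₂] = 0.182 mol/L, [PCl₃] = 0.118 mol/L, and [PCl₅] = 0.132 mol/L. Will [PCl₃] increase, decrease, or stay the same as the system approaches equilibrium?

increase

Q = [PCl₃]·[Cl₂] / [PCl₅] = (0.118)·(0.182) / (0.132) = 0.163
Q = 0.163 < Keq = 1.26: net forward reaction.
PCl₃ is a product, so it increases.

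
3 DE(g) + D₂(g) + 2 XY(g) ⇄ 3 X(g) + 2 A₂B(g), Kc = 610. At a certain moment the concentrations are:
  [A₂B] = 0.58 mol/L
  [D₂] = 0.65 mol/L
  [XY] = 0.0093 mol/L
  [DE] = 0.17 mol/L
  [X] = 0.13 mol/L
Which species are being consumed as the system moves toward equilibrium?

X, A₂B (products)

Qc = [X]³·[A₂B]² / ([DE]³·[D₂]·[XY]²) = (0.13)³·(0.58)² / ((0.17)³·(0.65)·(0.0093)²) = 2700
Qc = 2700 > Kc = 610: net reverse reaction.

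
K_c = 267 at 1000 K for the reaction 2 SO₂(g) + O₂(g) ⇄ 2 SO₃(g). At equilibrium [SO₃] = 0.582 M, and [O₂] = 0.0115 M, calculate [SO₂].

[SO₂] = 0.332 M

At equilibrium, K_c = [SO₃]² / ([SO₂]²·[O₂]) = 267.
(0.582)² / (([SO₂])²·(0.0115)) = 267
[SO₂]² = 0.110 ⇒ [SO₂] = 0.332 M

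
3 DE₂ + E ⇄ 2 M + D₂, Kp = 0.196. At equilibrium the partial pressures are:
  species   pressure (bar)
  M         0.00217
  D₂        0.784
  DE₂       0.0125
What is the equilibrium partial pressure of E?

At equilibrium, Kp = P(M)²·P(D₂) / (P(DE₂)³·P(E)) = 0.196.
(0.00217)²·(0.784) / ((0.0125)³·(P(E))) = 0.196
P(E) = 9.64 bar

P(E) = 9.64 bar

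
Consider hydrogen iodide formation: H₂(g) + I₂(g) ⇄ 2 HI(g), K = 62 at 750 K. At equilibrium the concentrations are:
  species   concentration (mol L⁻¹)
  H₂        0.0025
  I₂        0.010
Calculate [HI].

[HI] = 0.039 mol L⁻¹

At equilibrium, K = [HI]² / ([H₂]·[I₂]) = 62.
([HI])² / ((0.0025)·(0.010)) = 62
[HI]² = 0.00155 ⇒ [HI] = 0.039 mol L⁻¹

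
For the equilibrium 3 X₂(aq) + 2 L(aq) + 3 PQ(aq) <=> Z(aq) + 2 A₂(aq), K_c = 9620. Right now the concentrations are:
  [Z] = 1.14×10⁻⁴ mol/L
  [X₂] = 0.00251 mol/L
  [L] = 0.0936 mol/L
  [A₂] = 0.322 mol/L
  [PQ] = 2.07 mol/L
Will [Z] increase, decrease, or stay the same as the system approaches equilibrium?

Q_c = [Z]·[A₂]² / ([X₂]³·[L]²·[PQ]³) = (1.14×10⁻⁴)·(0.322)² / ((0.00251)³·(0.0936)²·(2.07)³) = 9620
Q_c = 9620 = K_c; the system is at equilibrium.

stay the same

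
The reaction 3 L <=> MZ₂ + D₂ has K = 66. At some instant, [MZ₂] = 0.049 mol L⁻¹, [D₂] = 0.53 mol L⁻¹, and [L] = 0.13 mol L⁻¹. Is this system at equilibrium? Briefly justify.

Q = [MZ₂]·[D₂] / [L]³ = (0.049)·(0.53) / (0.13)³ = 12
Q = 12 < K = 66: net forward reaction.

no; Q < K, reaction proceeds forward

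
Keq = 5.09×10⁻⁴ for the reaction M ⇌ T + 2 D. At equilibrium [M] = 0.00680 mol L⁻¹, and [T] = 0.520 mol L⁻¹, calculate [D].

At equilibrium, Keq = [T]·[D]² / [M] = 5.09×10⁻⁴.
(0.520)·([D])² / (0.00680) = 5.09×10⁻⁴
[D]² = 6.66×10⁻⁶ ⇒ [D] = 0.00258 mol L⁻¹

[D] = 0.00258 mol L⁻¹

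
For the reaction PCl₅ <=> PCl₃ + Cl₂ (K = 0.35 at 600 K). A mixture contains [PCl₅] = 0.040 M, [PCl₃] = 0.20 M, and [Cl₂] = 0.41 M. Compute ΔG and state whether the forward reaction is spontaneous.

ΔG = 8.82 kJ/mol; the forward reaction is non-spontaneous

Q = [PCl₃]·[Cl₂] / [PCl₅] = (0.20)·(0.41) / (0.040) = 2.05
ΔG = RT ln(Q/K) = (8.314 J mol⁻¹ K⁻¹)(600 K) × ln(2.05/0.35)
   = (4.988 kJ/mol)(1.768) = 8.82 kJ/mol
ΔG > 0, so the forward reaction is non-spontaneous (proceeds in reverse).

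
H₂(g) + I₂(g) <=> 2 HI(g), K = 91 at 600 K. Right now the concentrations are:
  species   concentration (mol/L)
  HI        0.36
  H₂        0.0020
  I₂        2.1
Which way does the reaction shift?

Q = [HI]² / ([H₂]·[I₂]) = (0.36)² / ((0.0020)·(2.1)) = 31
Q = 31 < K = 91, so the forward reaction proceeds.

forward (toward products)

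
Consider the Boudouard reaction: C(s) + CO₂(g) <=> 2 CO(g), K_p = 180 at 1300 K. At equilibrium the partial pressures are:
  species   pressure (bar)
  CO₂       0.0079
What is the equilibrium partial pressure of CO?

(C is a pure solid — omitted from K_p.)
At equilibrium, K_p = P(CO)² / P(CO₂) = 180.
(P(CO))² / (0.0079) = 180
P(CO)² = 1.42 ⇒ P(CO) = 1.2 bar

P(CO) = 1.2 bar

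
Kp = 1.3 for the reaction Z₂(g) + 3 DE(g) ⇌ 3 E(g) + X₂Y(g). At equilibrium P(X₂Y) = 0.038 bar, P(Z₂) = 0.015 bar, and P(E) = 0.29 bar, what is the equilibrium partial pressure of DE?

P(DE) = 0.36 bar

At equilibrium, Kp = P(E)³·P(X₂Y) / (P(Z₂)·P(DE)³) = 1.3.
(0.29)³·(0.038) / ((0.015)·(P(DE))³) = 1.3
P(DE)³ = 0.0475 ⇒ P(DE) = 0.36 bar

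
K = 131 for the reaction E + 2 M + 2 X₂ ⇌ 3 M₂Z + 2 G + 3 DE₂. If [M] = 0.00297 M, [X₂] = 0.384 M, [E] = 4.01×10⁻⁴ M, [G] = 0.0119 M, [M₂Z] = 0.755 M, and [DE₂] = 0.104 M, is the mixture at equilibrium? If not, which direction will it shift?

yes, at equilibrium

Q = [M₂Z]³·[G]²·[DE₂]³ / ([E]·[M]²·[X₂]²) = (0.755)³·(0.0119)²·(0.104)³ / ((4.01×10⁻⁴)·(0.00297)²·(0.384)²) = 131
Q = 131 = K; the system is at equilibrium.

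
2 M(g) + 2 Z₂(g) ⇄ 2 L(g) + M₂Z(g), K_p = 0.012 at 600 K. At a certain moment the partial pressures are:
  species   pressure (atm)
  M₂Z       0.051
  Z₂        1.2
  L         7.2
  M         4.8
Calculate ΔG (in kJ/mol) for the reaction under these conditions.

ΔG = 9.44 kJ/mol

Q_p = P(L)²·P(M₂Z) / (P(M)²·P(Z₂)²) = (7.2)²·(0.051) / ((4.8)²·(1.2)²) = 0.0797
ΔG = RT ln(Q_p/K_p) = (8.314 J mol⁻¹ K⁻¹)(600 K) × ln(0.0797/0.012)
   = (4.988 kJ/mol)(1.893) = 9.44 kJ/mol
ΔG > 0, so the forward reaction is non-spontaneous (proceeds in reverse).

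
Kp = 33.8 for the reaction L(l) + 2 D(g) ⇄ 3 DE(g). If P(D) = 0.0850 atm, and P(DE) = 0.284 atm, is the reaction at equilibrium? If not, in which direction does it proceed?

(L is a pure liquid — omitted from Qp.)
Qp = P(DE)³ / P(D)² = (0.284)³ / (0.0850)² = 3.17
Qp = 3.17 < Kp = 33.8, so the forward reaction proceeds.

to the right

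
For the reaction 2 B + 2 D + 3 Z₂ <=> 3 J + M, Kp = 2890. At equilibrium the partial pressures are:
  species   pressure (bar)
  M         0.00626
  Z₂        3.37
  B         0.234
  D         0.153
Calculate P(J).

P(J) = 28.3 bar

At equilibrium, Kp = P(J)³·P(M) / (P(B)²·P(D)²·P(Z₂)³) = 2890.
(P(J))³·(0.00626) / ((0.234)²·(0.153)²·(3.37)³) = 2890
P(J)³ = 22600 ⇒ P(J) = 28.3 bar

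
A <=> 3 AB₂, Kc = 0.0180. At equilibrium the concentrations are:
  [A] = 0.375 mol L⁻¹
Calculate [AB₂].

At equilibrium, Kc = [AB₂]³ / [A] = 0.0180.
([AB₂])³ / (0.375) = 0.0180
[AB₂]³ = 0.00675 ⇒ [AB₂] = 0.189 mol L⁻¹

[AB₂] = 0.189 mol L⁻¹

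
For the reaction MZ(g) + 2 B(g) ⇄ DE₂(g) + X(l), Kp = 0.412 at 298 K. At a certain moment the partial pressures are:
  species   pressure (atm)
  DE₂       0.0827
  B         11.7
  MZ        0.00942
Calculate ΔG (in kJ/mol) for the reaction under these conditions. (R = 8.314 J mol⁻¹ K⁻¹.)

ΔG = -4.61 kJ/mol

(X is a pure liquid — omitted from Qp.)
Qp = P(DE₂) / (P(MZ)·P(B)²) = (0.0827) / ((0.00942)·(11.7)²) = 0.0641
ΔG = RT ln(Qp/Kp) = (8.314 J mol⁻¹ K⁻¹)(298 K) × ln(0.0641/0.412)
   = (2.478 kJ/mol)(-1.861) = -4.61 kJ/mol
ΔG < 0, so the forward reaction is spontaneous (proceeds forward).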